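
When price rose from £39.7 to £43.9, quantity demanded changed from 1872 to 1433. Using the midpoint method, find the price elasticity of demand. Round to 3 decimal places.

-2.644

%ΔQ = (1433 − 1872)/[(1872 + 1433)/2] = -439/1652.5 ≈ -0.2657.
%Δp = (43.9 − 39.7)/[(39.7 + 43.9)/2] = 4.2/41.8 ≈ 0.1005.
Arc elasticity E = %ΔQ/%Δp ≈ -0.2657/0.1005 ≈ -2.644.
|E| > 1: demand is elastic over this range.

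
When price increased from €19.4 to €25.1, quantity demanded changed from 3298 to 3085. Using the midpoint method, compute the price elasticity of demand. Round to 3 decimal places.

-0.261

%Δq = (3085 − 3298)/[(3298 + 3085)/2] = -213/3191.5 ≈ -0.0667.
%Δp = (25.1 − 19.4)/[(19.4 + 25.1)/2] = 5.7/22.25 ≈ 0.2562.
Arc elasticity E = %Δq/%Δp ≈ -0.0667/0.2562 ≈ -0.261.
|E| < 1: demand is inelastic over this range.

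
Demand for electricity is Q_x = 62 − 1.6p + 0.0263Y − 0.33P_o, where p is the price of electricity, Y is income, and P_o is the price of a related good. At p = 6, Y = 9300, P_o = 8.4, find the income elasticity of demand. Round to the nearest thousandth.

Evaluating quantity at (p, Y, P_o) gives Q_x = 62 − 1.6(6) + 0.0263(9300) − 0.33(8.4) = 62 − 9.6 + 244.59 − 2.772 = 294.218.
∂Q_x/∂Y = +0.0263, so E_I = 0.0263·(9300/294.218) ≈ 0.831.
E_I ∈ (0,1): normal good (necessity).

0.831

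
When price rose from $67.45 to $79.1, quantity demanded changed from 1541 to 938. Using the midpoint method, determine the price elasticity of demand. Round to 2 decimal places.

%ΔQ = (938 − 1541)/[(1541 + 938)/2] = -603/1239.5 ≈ -0.4865.
%ΔP = (79.1 − 67.45)/[(67.45 + 79.1)/2] = 11.65/73.275 ≈ 0.1590.
Arc elasticity E = %ΔQ/%ΔP ≈ -0.4865/0.1590 ≈ -3.06.
|E| > 1: demand is elastic over this range.

-3.06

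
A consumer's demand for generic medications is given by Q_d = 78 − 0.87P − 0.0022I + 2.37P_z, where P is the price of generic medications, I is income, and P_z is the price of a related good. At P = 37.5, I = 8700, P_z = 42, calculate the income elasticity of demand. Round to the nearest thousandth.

-0.152

First evaluate Q_d: 78 − 0.87(37.5) − 0.0022(8700) + 2.37(42) = 78 − 32.625 − 19.14 + 99.54 = 125.775.
∂Q_d/∂I = −0.0022, so E_I = -0.0022·(8700/125.775) ≈ -0.152.
E_I < 0: inferior good.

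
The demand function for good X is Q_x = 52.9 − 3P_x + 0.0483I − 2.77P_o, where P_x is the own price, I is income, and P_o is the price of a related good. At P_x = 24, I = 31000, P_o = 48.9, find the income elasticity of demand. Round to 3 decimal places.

1.115

Q_x = 52.9 − 3(24) + 0.0483(31000) − 2.77(48.9) = 52.9 − 72 + 1497.3 − 135.453 = 1342.747.
∂Q_x/∂I = +0.0483, so E_I = 0.0483·(31000/1342.747) ≈ 1.115.
E_I > 1: normal good (luxury).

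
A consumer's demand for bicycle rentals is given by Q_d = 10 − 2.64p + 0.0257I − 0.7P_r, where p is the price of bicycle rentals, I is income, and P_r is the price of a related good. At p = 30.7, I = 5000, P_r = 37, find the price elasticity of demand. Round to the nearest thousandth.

-2.569

Evaluating quantity at (p, I, P_r) gives Q_d = 10 − 2.64(30.7) + 0.0257(5000) − 0.7(37) = 10 − 81.048 + 128.5 − 25.9 = 31.552.
∂Q_d/∂p = −2.64, so E_p = (−2.64)·(30.7/31.552) ≈ -2.569.
|E_p| > 1: demand is elastic.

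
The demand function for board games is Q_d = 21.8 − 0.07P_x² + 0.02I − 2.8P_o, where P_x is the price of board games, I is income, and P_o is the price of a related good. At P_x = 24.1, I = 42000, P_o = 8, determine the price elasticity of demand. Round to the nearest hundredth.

-0.10

Q_d = 21.8 − 0.07(24.1)² + 0.02(42000) − 2.8(8) = 21.8 − 40.6567 + 840 − 22.4 = 798.7433.
∂Q_d/∂P_x = −2·0.07·P_x = -3.374, so E_p = -3.374·(24.1/798.7433) ≈ -0.10.
|E_p| < 1: demand is inelastic.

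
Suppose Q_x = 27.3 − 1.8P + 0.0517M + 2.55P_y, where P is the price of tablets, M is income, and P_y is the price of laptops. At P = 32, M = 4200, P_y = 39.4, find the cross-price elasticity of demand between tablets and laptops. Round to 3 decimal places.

0.350

First evaluate Q_x: 27.3 − 1.8(32) + 0.0517(4200) + 2.55(39.4) = 27.3 − 57.6 + 217.14 + 100.47 = 287.31.
∂Q_x/∂P_y = +2.55, so E_xy = 2.55·(39.4/287.31) ≈ 0.350.
E_xy > 0: the goods are substitutes.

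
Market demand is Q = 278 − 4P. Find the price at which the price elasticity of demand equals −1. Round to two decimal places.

34.75

For linear demand Q = a − bP, E = −bP/(a − bP). |E| = 1 ⇒ bP = a − bP ⇒ P = a/(2b).
P = 278/(2·4) = 34.75.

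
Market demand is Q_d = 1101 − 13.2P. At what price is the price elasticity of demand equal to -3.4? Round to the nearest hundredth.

64.45

Set −bP/(a − bP) = −3.4 ⇒ bP = 3.4(a − bP) ⇒ bP(1+3.4) = 3.4·a.
P = 3.4·1101/(13.2·4.4) ≈ 64.45.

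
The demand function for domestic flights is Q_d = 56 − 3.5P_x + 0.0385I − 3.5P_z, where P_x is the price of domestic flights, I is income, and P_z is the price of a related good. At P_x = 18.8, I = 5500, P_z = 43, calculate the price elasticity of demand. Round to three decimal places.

-1.279

At the given point, Q_d = 56 − 3.5(18.8) + 0.0385(5500) − 3.5(43) = 56 − 65.8 + 211.75 − 150.5 = 51.45.
∂Q_d/∂P_x = −3.5, so E_p = (−3.5)·(18.8/51.45) ≈ -1.279.
|E_p| > 1: demand is elastic.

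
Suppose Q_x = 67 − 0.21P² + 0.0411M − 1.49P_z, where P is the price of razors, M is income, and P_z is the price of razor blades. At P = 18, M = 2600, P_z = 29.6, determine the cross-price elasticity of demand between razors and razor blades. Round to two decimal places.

Q_x = 67 − 0.21(18)² + 0.0411(2600) − 1.49(29.6) = 67 − 68.04 + 106.86 − 44.104 = 61.716.
∂Q_x/∂P_z = −1.49, so E_xy = -1.49·(29.6/61.716) ≈ -0.71.
E_xy < 0: the goods are complements.

-0.71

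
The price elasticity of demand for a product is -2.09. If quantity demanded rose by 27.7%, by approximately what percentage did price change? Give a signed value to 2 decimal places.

-13.25

%ΔQ ≈ E × %ΔP ⇒ %ΔP = %ΔQ / E = (27.7%)/(-2.09) ≈ -13.25%.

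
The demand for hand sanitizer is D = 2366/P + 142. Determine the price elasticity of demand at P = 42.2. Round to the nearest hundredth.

-0.28

At P = 42.2, D = 198.0664.
dD/dP = −2366/P² = −1.3286.
Point elasticity E = (dD/dP)·(P/D) = -1.3286 × 42.2/198.0664 ≈ -0.28.
|E| < 1, so demand is inelastic at this price.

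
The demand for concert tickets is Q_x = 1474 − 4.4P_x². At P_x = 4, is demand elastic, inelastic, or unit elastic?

At P_x = 4, Q_x = 1403.6.
dQ_x/dP_x = −2·4.4·P_x = −35.2.
Point elasticity E = (dQ_x/dP_x)·(P_x/Q_x) = -35.2 × 4/1403.6 ≈ -0.100.
|E| ≈ 0.100 < 1, so demand is inelastic.

inelastic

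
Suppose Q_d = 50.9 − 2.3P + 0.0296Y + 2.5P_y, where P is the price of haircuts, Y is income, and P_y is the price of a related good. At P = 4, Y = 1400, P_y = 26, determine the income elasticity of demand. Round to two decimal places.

0.28

First evaluate Q_d: 50.9 − 2.3(4) + 0.0296(1400) + 2.5(26) = 50.9 − 9.2 + 41.44 + 65 = 148.14.
∂Q_d/∂Y = +0.0296, so E_I = 0.0296·(1400/148.14) ≈ 0.28.
E_I ∈ (0,1): normal good (necessity).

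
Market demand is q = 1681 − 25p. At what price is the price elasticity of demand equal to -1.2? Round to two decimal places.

Set −bp/(a − bp) = −1.2 ⇒ bp = 1.2(a − bp) ⇒ bp(1+1.2) = 1.2·a.
p = 1.2·1681/(25·2.2) ≈ 36.68.

36.68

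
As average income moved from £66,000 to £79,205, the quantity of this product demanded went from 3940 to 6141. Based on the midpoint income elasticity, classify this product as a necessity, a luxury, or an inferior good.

luxury

%ΔQ = (6141 − 3940)/[(3940+6141)/2] = 2201/5040.5 ≈ 0.4367.
%ΔI = (79,205 − 66,000)/[(66,000+79,205)/2] = 13205/72602.5 ≈ 0.1819.
E_I = %ΔQ/%ΔI ≈ 2.401.
E_I > 1: normal good (luxury).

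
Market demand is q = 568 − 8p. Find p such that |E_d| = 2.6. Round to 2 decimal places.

Set −bp/(a − bp) = −2.6 ⇒ bp = 2.6(a − bp) ⇒ bp(1+2.6) = 2.6·a.
p = 2.6·568/(8·3.6) ≈ 51.28.

51.28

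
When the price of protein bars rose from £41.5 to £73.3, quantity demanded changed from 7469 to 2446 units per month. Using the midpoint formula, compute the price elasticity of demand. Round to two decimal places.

-1.83

%ΔQ = (2446 − 7469)/[(7469 + 2446)/2] = -5023/4957.5 ≈ -1.0132.
%ΔP = (73.3 − 41.5)/[(41.5 + 73.3)/2] = 31.8/57.4 ≈ 0.5540.
Arc elasticity E = %ΔQ/%ΔP ≈ -1.0132/0.5540 ≈ -1.83.
|E| > 1: demand is elastic over this range.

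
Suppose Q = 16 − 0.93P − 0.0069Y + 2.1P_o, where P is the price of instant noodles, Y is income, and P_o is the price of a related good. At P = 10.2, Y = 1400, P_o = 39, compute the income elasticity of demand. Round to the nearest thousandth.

-0.123

Substituting, Q = 16 − 0.93(10.2) − 0.0069(1400) + 2.1(39) = 16 − 9.486 − 9.66 + 81.9 = 78.754.
∂Q/∂Y = −0.0069, so E_I = -0.0069·(1400/78.754) ≈ -0.123.
E_I < 0: inferior good.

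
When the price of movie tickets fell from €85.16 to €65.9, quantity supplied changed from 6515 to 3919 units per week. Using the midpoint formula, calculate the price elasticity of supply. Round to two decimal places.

1.95

%Δq = (3919 − 6515)/[(6515 + 3919)/2] = -2596/5217 ≈ -0.4976.
%Δp = (65.9 − 85.16)/[(85.16 + 65.9)/2] = -19.26/75.53 ≈ -0.2550.
Arc elasticity E = %Δq/%Δp ≈ -0.4976/-0.2550 ≈ 1.95.
|E| > 1: supply is elastic over this range.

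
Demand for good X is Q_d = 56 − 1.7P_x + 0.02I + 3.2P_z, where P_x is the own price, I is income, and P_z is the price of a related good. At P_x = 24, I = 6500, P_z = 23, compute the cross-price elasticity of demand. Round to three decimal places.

0.336

First evaluate Q_d: 56 − 1.7(24) + 0.02(6500) + 3.2(23) = 56 − 40.8 + 130 + 73.6 = 218.8.
∂Q_d/∂P_z = +3.2, so E_xy = 3.2·(23/218.8) ≈ 0.336.
E_xy > 0: the goods are substitutes.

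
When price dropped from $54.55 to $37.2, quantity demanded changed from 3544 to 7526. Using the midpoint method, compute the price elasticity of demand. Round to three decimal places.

-1.902

%ΔQ = (7526 − 3544)/[(3544 + 7526)/2] = 3982/5535 ≈ 0.7194.
%Δp = (37.2 − 54.55)/[(54.55 + 37.2)/2] = -17.35/45.875 ≈ -0.3782.
Arc elasticity E = %ΔQ/%Δp ≈ 0.7194/-0.3782 ≈ -1.902.
|E| > 1: demand is elastic over this range.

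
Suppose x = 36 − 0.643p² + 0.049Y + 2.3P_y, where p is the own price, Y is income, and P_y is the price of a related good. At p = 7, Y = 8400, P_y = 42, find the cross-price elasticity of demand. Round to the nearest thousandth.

0.188

Evaluating quantity at (p, Y, P_y) gives x = 36 − 0.643(7)² + 0.049(8400) + 2.3(42) = 36 − 31.507 + 411.6 + 96.6 = 512.693.
∂x/∂P_y = +2.3, so E_xy = 2.3·(42/512.693) ≈ 0.188.
E_xy > 0: the goods are substitutes.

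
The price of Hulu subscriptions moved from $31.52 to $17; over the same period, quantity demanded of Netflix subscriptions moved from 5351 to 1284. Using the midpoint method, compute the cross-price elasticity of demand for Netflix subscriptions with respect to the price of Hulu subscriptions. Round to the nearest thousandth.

%ΔQ_x = (1284 − 5351)/[(5351+1284)/2] = -4067/3317.5 ≈ -1.2259.
%ΔP_y = (17 − 31.52)/[(31.52+17)/2] ≈ -0.5985.
E_xy = -1.2259/-0.5985 ≈ 2.048.
E_xy > 0, so Netflix subscriptions and Hulu subscriptions are substitutes.

2.048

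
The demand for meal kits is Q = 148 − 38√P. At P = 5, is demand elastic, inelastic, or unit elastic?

At P = 5, Q = 63.0294.
dQ/dP = −38/(2√P) = −38/(2·2.2361).
Point elasticity E = (dQ/dP)·(P/Q) = -8.4971 × 5/63.0294 ≈ -0.674.
|E| ≈ 0.674 < 1, so demand is inelastic.

inelastic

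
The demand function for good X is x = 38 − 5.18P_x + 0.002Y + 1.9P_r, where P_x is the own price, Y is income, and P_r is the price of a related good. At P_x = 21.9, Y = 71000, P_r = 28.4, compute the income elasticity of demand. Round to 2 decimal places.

Evaluating quantity at (P_x, Y, P_r) gives x = 38 − 5.18(21.9) + 0.002(71000) + 1.9(28.4) = 38 − 113.442 + 142 + 53.96 = 120.518.
∂x/∂Y = +0.002, so E_I = 0.002·(71000/120.518) ≈ 1.18.
E_I > 1: normal good (luxury).

1.18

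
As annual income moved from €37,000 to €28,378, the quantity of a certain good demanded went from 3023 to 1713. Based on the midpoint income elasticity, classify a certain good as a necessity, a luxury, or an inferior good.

luxury

%ΔQ = (1713 − 3023)/[(3023+1713)/2] = -1310/2368 ≈ -0.5532.
%ΔI = (28,378 − 37,000)/[(37,000+28,378)/2] = -8622/32689 ≈ -0.2638.
E_I = %ΔQ/%ΔI ≈ 2.097.
E_I > 1: normal good (luxury).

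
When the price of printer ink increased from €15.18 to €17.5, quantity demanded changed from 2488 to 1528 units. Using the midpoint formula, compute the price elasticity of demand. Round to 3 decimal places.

%Δq = (1528 − 2488)/[(2488 + 1528)/2] = -960/2008 ≈ -0.4781.
%ΔP = (17.5 − 15.18)/[(15.18 + 17.5)/2] = 2.32/16.34 ≈ 0.1420.
Arc elasticity E = %Δq/%ΔP ≈ -0.4781/0.1420 ≈ -3.367.
|E| > 1: demand is elastic over this range.

-3.367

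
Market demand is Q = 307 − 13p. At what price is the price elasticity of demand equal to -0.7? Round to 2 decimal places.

Set −bp/(a − bp) = −0.7 ⇒ bp = 0.7(a − bp) ⇒ bp(1+0.7) = 0.7·a.
p = 0.7·307/(13·1.7) ≈ 9.72.

9.72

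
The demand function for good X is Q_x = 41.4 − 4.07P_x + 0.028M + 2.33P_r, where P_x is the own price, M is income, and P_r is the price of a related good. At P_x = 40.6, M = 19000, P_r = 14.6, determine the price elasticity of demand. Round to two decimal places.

-0.37

First evaluate Q_x: 41.4 − 4.07(40.6) + 0.028(19000) + 2.33(14.6) = 41.4 − 165.242 + 532 + 34.018 = 442.176.
∂Q_x/∂P_x = −4.07, so E_p = (−4.07)·(40.6/442.176) ≈ -0.37.
|E_p| < 1: demand is inelastic.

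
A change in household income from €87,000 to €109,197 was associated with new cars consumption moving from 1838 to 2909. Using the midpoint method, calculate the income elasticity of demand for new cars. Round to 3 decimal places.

1.994

%ΔQ = (2909 − 1838)/[(1838+2909)/2] = 1071/2373.5 ≈ 0.4512.
%ΔY = (109,197 − 87,000)/[(87,000+109,197)/2] = 22197/98098.5 ≈ 0.2263.
E_I = %ΔQ/%ΔY ≈ 1.994.
E_I > 1: normal good (luxury).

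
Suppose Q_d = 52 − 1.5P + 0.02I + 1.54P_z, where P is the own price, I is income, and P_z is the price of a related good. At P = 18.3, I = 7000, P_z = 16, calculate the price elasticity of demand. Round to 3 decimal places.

Substituting, Q_d = 52 − 1.5(18.3) + 0.02(7000) + 1.54(16) = 52 − 27.45 + 140 + 24.64 = 189.19.
∂Q_d/∂P = −1.5, so E_p = (−1.5)·(18.3/189.19) ≈ -0.145.
|E_p| < 1: demand is inelastic.

-0.145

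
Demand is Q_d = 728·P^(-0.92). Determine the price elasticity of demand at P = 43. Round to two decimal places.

-0.92

For a Cobb–Douglas (constant-elasticity) form Q_d = A·P^α·…, the elasticity with respect to P equals the exponent α at every point.
Here the exponent on P is -0.92, so the price elasticity of demand is -0.92.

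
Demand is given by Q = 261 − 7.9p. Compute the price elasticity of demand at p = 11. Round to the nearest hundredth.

At p = 11, Q = 174.1.
dQ/dp = −7.9.
Point elasticity E = (dQ/dp)·(p/Q) = -7.9 × 11/174.1 ≈ -0.50.
|E| < 1, so demand is inelastic at this price.

-0.50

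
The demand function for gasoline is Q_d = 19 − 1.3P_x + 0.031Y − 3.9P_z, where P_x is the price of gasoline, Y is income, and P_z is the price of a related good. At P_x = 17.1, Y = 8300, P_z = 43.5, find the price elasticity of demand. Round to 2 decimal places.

First evaluate Q_d: 19 − 1.3(17.1) + 0.031(8300) − 3.9(43.5) = 19 − 22.23 + 257.3 − 169.65 = 84.42.
∂Q_d/∂P_x = −1.3, so E_p = (−1.3)·(17.1/84.42) ≈ -0.26.
|E_p| < 1: demand is inelastic.

-0.26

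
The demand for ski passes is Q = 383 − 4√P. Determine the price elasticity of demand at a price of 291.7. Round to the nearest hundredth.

At P = 291.7, Q = 314.6831.
dQ/dP = −4/(2√P) = −4/(2·17.0792).
Point elasticity E = (dQ/dP)·(P/Q) = -0.1171 × 291.7/314.6831 ≈ -0.11.
|E| < 1, so demand is inelastic at this price.

-0.11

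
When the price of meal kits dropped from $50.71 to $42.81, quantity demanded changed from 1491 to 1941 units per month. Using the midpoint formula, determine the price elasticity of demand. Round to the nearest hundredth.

%Δq = (1941 − 1491)/[(1491 + 1941)/2] = 450/1716 ≈ 0.2622.
%ΔP = (42.81 − 50.71)/[(50.71 + 42.81)/2] = -7.9/46.76 ≈ -0.1689.
Arc elasticity E = %Δq/%ΔP ≈ 0.2622/-0.1689 ≈ -1.55.
|E| > 1: demand is elastic over this range.

-1.55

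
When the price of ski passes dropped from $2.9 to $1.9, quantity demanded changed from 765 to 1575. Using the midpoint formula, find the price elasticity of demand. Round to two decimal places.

-1.66

%ΔQ = (1575 − 765)/[(765 + 1575)/2] = 810/1170 ≈ 0.6923.
%Δp = (1.9 − 2.9)/[(2.9 + 1.9)/2] = -1/2.4 ≈ -0.4167.
Arc elasticity E = %ΔQ/%Δp ≈ 0.6923/-0.4167 ≈ -1.66.
|E| > 1: demand is elastic over this range.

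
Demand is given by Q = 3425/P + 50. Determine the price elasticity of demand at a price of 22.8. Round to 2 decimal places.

-0.75

At P = 22.8, Q = 200.2193.
dQ/dP = −3425/P² = −6.5886.
Point elasticity E = (dQ/dP)·(P/Q) = -6.5886 × 22.8/200.2193 ≈ -0.75.
|E| < 1, so demand is inelastic at this price.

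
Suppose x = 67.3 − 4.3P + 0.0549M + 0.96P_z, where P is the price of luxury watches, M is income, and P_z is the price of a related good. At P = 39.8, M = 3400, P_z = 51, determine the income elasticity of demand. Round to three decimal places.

1.416

x = 67.3 − 4.3(39.8) + 0.0549(3400) + 0.96(51) = 67.3 − 171.14 + 186.66 + 48.96 = 131.78.
∂x/∂M = +0.0549, so E_I = 0.0549·(3400/131.78) ≈ 1.416.
E_I > 1: normal good (luxury).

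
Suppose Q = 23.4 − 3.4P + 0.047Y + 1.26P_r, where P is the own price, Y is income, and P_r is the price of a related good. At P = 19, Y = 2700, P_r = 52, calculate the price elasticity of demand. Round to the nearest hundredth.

Q = 23.4 − 3.4(19) + 0.047(2700) + 1.26(52) = 23.4 − 64.6 + 126.9 + 65.52 = 151.22.
∂Q/∂P = −3.4, so E_p = (−3.4)·(19/151.22) ≈ -0.43.
|E_p| < 1: demand is inelastic.

-0.43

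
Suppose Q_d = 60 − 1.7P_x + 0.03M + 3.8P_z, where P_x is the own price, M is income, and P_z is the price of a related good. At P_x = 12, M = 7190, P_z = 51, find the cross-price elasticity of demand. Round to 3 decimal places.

0.432

At the given point, Q_d = 60 − 1.7(12) + 0.03(7190) + 3.8(51) = 60 − 20.4 + 215.7 + 193.8 = 449.1.
∂Q_d/∂P_z = +3.8, so E_xy = 3.8·(51/449.1) ≈ 0.432.
E_xy > 0: the goods are substitutes.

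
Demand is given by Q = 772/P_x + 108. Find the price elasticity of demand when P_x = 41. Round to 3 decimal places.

-0.148

At P_x = 41, Q = 126.8293.
dQ/dP_x = −772/P_x² = −0.4593.
Point elasticity E = (dQ/dP_x)·(P_x/Q) = -0.4593 × 41/126.8293 ≈ -0.148.
|E| < 1, so demand is inelastic at this price.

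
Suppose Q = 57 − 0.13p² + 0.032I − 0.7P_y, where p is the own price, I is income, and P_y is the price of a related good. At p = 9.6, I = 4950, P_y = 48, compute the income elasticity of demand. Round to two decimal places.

Q = 57 − 0.13(9.6)² + 0.032(4950) − 0.7(48) = 57 − 11.9808 + 158.4 − 33.6 = 169.8192.
∂Q/∂I = +0.032, so E_I = 0.032·(4950/169.8192) ≈ 0.93.
E_I ∈ (0,1): normal good (necessity).

0.93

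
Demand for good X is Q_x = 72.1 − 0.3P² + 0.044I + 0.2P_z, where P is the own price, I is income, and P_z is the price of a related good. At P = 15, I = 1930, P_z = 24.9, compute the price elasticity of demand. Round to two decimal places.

Evaluating quantity at (P, I, P_z) gives Q_x = 72.1 − 0.3(15)² + 0.044(1930) + 0.2(24.9) = 72.1 − 67.5 + 84.92 + 4.98 = 94.5.
∂Q_x/∂P = −2·0.3·P = -9, so E_p = -9·(15/94.5) ≈ -1.43.
|E_p| > 1: demand is elastic.

-1.43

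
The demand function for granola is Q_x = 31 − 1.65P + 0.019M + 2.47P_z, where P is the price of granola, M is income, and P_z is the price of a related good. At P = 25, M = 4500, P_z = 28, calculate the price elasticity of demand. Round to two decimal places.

-0.29

Evaluating quantity at (P, M, P_z) gives Q_x = 31 − 1.65(25) + 0.019(4500) + 2.47(28) = 31 − 41.25 + 85.5 + 69.16 = 144.41.
∂Q_x/∂P = −1.65, so E_p = (−1.65)·(25/144.41) ≈ -0.29.
|E_p| < 1: demand is inelastic.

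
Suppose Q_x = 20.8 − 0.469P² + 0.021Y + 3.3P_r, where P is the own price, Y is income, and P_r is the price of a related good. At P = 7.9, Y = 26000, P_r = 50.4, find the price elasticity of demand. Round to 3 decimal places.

Substituting, Q_x = 20.8 − 0.469(7.9)² + 0.021(26000) + 3.3(50.4) = 20.8 − 29.2703 + 546 + 166.32 = 703.8497.
∂Q_x/∂P = −2·0.469·P = -7.4102, so E_p = -7.4102·(7.9/703.8497) ≈ -0.083.
|E_p| < 1: demand is inelastic.

-0.083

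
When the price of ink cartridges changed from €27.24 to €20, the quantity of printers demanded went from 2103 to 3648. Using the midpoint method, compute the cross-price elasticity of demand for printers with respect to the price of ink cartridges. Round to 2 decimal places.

-1.75

%ΔQ_x = (3648 − 2103)/[(2103+3648)/2] = 1545/2875.5 ≈ 0.5373.
%ΔP_y = (20 − 27.24)/[(27.24+20)/2] ≈ -0.3065.
E_xy = 0.5373/-0.3065 ≈ -1.75.
E_xy < 0, so printers and ink cartridges are complements.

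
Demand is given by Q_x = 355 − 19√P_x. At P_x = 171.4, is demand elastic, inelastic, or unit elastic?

At P_x = 171.4, Q_x = 106.2523.
dQ_x/dP_x = −19/(2√P_x) = −19/(2·13.092).
Point elasticity E = (dQ_x/dP_x)·(P_x/Q_x) = -0.7256 × 171.4/106.2523 ≈ -1.171.
|E| ≈ 1.171 > 1, so demand is elastic.

elastic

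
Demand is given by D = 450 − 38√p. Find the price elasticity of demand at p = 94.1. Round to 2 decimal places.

-2.26

At p = 94.1, D = 81.3804.
dD/dp = −38/(2√p) = −38/(2·9.7005).
Point elasticity E = (dD/dp)·(p/D) = -1.9587 × 94.1/81.3804 ≈ -2.26.
|E| > 1, so demand is elastic at this price.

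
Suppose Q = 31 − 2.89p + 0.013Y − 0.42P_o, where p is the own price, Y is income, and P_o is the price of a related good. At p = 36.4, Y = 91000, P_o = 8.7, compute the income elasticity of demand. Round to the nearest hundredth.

1.07

At the given point, Q = 31 − 2.89(36.4) + 0.013(91000) − 0.42(8.7) = 31 − 105.196 + 1183 − 3.654 = 1105.15.
∂Q/∂Y = +0.013, so E_I = 0.013·(91000/1105.15) ≈ 1.07.
E_I > 1: normal good (luxury).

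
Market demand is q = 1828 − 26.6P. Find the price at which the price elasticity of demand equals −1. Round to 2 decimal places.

For linear demand q = a − bP, E = −bP/(a − bP). |E| = 1 ⇒ bP = a − bP ⇒ P = a/(2b).
P = 1828/(2·26.6) ≈ 34.36.

34.36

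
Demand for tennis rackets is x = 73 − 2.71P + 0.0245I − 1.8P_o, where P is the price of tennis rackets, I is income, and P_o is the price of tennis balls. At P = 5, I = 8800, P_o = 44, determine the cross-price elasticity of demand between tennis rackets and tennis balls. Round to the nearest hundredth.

-0.40

Evaluating quantity at (P, I, P_o) gives x = 73 − 2.71(5) + 0.0245(8800) − 1.8(44) = 73 − 13.55 + 215.6 − 79.2 = 195.85.
∂x/∂P_o = −1.8, so E_xy = -1.8·(44/195.85) ≈ -0.40.
E_xy < 0: the goods are complements.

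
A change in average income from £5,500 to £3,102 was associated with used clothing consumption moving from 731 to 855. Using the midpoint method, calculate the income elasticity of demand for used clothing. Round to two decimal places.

%ΔQ = (855 − 731)/[(731+855)/2] = 124/793 ≈ 0.1564.
%ΔI = (3,102 − 5,500)/[(5,500+3,102)/2] = -2398/4301 ≈ -0.5575.
E_I = %ΔQ/%ΔI ≈ -0.28.
E_I < 0: inferior good.

-0.28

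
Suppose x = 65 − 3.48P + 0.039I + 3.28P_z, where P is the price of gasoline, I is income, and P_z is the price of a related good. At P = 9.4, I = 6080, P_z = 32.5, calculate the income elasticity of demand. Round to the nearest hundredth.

First evaluate x: 65 − 3.48(9.4) + 0.039(6080) + 3.28(32.5) = 65 − 32.712 + 237.12 + 106.6 = 376.008.
∂x/∂I = +0.039, so E_I = 0.039·(6080/376.008) ≈ 0.63.
E_I ∈ (0,1): normal good (necessity).

0.63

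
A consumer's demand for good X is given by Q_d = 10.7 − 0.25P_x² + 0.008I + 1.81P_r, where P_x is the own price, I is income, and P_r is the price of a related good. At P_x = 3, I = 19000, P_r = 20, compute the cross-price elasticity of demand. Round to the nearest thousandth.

0.184

First evaluate Q_d: 10.7 − 0.25(3)² + 0.008(19000) + 1.81(20) = 10.7 − 2.25 + 152 + 36.2 = 196.65.
∂Q_d/∂P_r = +1.81, so E_xy = 1.81·(20/196.65) ≈ 0.184.
E_xy > 0: the goods are substitutes.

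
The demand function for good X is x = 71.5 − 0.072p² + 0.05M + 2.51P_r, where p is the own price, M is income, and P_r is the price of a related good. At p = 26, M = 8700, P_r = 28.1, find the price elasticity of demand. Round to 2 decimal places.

x = 71.5 − 0.072(26)² + 0.05(8700) + 2.51(28.1) = 71.5 − 48.672 + 435 + 70.531 = 528.359.
∂x/∂p = −2·0.072·p = -3.744, so E_p = -3.744·(26/528.359) ≈ -0.18.
|E_p| < 1: demand is inelastic.

-0.18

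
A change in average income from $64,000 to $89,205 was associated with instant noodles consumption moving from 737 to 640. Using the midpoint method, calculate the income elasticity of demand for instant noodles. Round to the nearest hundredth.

-0.43

%ΔQ = (640 − 737)/[(737+640)/2] = -97/688.5 ≈ -0.1409.
%ΔY = (89,205 − 64,000)/[(64,000+89,205)/2] = 25205/76602.5 ≈ 0.3290.
E_I = %ΔQ/%ΔY ≈ -0.43.
E_I < 0: inferior good.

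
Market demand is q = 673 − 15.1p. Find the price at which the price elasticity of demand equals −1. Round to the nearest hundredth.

For linear demand q = a − bp, E = −bp/(a − bp). |E| = 1 ⇒ bp = a − bp ⇒ p = a/(2b).
p = 673/(2·15.1) ≈ 22.28.

22.28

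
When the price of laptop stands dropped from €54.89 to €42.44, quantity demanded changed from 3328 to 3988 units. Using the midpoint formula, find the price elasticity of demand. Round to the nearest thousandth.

%Δq = (3988 − 3328)/[(3328 + 3988)/2] = 660/3658 ≈ 0.1804.
%ΔP = (42.44 − 54.89)/[(54.89 + 42.44)/2] = -12.45/48.665 ≈ -0.2558.
Arc elasticity E = %Δq/%ΔP ≈ 0.1804/-0.2558 ≈ -0.705.
|E| < 1: demand is inelastic over this range.

-0.705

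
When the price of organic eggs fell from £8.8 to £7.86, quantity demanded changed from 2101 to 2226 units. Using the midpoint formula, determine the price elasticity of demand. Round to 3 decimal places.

%ΔQ = (2226 − 2101)/[(2101 + 2226)/2] = 125/2163.5 ≈ 0.0578.
%ΔP = (7.86 − 8.8)/[(8.8 + 7.86)/2] = -0.94/8.33 ≈ -0.1128.
Arc elasticity E = %ΔQ/%ΔP ≈ 0.0578/-0.1128 ≈ -0.512.
|E| < 1: demand is inelastic over this range.

-0.512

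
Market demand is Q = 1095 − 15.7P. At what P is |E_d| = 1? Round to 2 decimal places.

For linear demand Q = a − bP, E = −bP/(a − bP). |E| = 1 ⇒ bP = a − bP ⇒ P = a/(2b).
P = 1095/(2·15.7) ≈ 34.87.

34.87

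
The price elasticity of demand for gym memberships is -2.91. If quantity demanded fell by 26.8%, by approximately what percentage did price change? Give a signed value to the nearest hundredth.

9.21

%ΔQ ≈ E × %ΔP ⇒ %ΔP = %ΔQ / E = (-26.8%)/(-2.91) ≈ 9.21%.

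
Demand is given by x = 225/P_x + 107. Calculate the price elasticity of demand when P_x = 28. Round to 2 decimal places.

At P_x = 28, x = 115.0357.
dx/dP_x = −225/P_x² = −0.287.
Point elasticity E = (dx/dP_x)·(P_x/x) = -0.287 × 28/115.0357 ≈ -0.07.
|E| < 1, so demand is inelastic at this price.

-0.07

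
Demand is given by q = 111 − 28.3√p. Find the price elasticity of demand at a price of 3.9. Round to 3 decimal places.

-0.507

At p = 3.9, q = 55.112.
dq/dp = −28.3/(2√p) = −28.3/(2·1.9748).
Point elasticity E = (dq/dp)·(p/q) = -7.1651 × 3.9/55.112 ≈ -0.507.
|E| < 1, so demand is inelastic at this price.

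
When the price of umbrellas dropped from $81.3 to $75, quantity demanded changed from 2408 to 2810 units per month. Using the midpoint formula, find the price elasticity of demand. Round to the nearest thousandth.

%Δq = (2810 − 2408)/[(2408 + 2810)/2] = 402/2609 ≈ 0.1541.
%Δp = (75 − 81.3)/[(81.3 + 75)/2] = -6.3/78.15 ≈ -0.0806.
Arc elasticity E = %Δq/%Δp ≈ 0.1541/-0.0806 ≈ -1.911.
|E| > 1: demand is elastic over this range.

-1.911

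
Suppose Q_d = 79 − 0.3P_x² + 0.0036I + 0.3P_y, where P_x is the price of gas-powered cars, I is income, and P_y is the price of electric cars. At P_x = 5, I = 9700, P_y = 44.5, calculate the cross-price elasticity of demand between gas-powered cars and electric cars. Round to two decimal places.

0.11

Substituting, Q_d = 79 − 0.3(5)² + 0.0036(9700) + 0.3(44.5) = 79 − 7.5 + 34.92 + 13.35 = 119.77.
∂Q_d/∂P_y = +0.3, so E_xy = 0.3·(44.5/119.77) ≈ 0.11.
E_xy > 0: the goods are substitutes.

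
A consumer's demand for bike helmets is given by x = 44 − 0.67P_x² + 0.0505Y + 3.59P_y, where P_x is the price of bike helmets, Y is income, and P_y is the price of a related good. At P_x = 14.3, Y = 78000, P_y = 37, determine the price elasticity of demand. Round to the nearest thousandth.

-0.069

Evaluating quantity at (P_x, Y, P_y) gives x = 44 − 0.67(14.3)² + 0.0505(78000) + 3.59(37) = 44 − 137.0083 + 3939 + 132.83 = 3978.8217.
∂x/∂P_x = −2·0.67·P_x = -19.162, so E_p = -19.162·(14.3/3978.8217) ≈ -0.069.
|E_p| < 1: demand is inelastic.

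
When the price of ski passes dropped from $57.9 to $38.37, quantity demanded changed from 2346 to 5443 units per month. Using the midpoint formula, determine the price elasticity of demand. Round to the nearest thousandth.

%ΔQ = (5443 − 2346)/[(2346 + 5443)/2] = 3097/3894.5 ≈ 0.7952.
%ΔP = (38.37 − 57.9)/[(57.9 + 38.37)/2] = -19.53/48.135 ≈ -0.4057.
Arc elasticity E = %ΔQ/%ΔP ≈ 0.7952/-0.4057 ≈ -1.960.
|E| > 1: demand is elastic over this range.

-1.960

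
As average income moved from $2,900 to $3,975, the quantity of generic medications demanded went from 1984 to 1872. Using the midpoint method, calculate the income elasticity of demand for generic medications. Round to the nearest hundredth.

-0.19

%ΔQ = (1872 − 1984)/[(1984+1872)/2] = -112/1928 ≈ -0.0581.
%ΔM = (3,975 − 2,900)/[(2,900+3,975)/2] = 1075/3437.5 ≈ 0.3127.
E_I = %ΔQ/%ΔM ≈ -0.19.
E_I < 0: inferior good.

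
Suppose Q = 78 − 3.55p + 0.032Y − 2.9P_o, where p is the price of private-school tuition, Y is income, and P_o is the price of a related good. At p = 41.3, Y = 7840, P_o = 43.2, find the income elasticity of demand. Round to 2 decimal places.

Substituting, Q = 78 − 3.55(41.3) + 0.032(7840) − 2.9(43.2) = 78 − 146.615 + 250.88 − 125.28 = 56.985.
∂Q/∂Y = +0.032, so E_I = 0.032·(7840/56.985) ≈ 4.40.
E_I > 1: normal good (luxury).

4.40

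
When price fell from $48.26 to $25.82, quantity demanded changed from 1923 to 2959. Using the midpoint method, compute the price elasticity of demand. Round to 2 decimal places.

-0.70

%ΔQ = (2959 − 1923)/[(1923 + 2959)/2] = 1036/2441 ≈ 0.4244.
%Δp = (25.82 − 48.26)/[(48.26 + 25.82)/2] = -22.44/37.04 ≈ -0.6058.
Arc elasticity E = %ΔQ/%Δp ≈ 0.4244/-0.6058 ≈ -0.70.
|E| < 1: demand is inelastic over this range.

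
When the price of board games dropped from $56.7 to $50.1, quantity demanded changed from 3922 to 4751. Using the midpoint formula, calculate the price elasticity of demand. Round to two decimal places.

%ΔQ = (4751 − 3922)/[(3922 + 4751)/2] = 829/4336.5 ≈ 0.1912.
%Δp = (50.1 − 56.7)/[(56.7 + 50.1)/2] = -6.6/53.4 ≈ -0.1236.
Arc elasticity E = %ΔQ/%Δp ≈ 0.1912/-0.1236 ≈ -1.55.
|E| > 1: demand is elastic over this range.

-1.55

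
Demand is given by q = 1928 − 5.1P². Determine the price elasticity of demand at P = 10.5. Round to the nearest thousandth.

At P = 10.5, q = 1365.725.
dq/dP = −2·5.1·P = −107.1.
Point elasticity E = (dq/dP)·(P/q) = -107.1 × 10.5/1365.725 ≈ -0.823.
|E| < 1, so demand is inelastic at this price.

-0.823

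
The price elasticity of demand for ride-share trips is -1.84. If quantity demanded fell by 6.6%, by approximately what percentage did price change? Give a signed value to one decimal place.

%ΔQ ≈ E × %ΔP ⇒ %ΔP = %ΔQ / E = (-6.6%)/(-1.84) ≈ 3.6%.

3.6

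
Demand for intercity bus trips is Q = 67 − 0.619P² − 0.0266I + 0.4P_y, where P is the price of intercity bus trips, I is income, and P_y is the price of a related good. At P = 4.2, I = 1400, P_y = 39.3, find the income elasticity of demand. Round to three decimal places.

At the given point, Q = 67 − 0.619(4.2)² − 0.0266(1400) + 0.4(39.3) = 67 − 10.9192 − 37.24 + 15.72 = 34.5608.
∂Q/∂I = −0.0266, so E_I = -0.0266·(1400/34.5608) ≈ -1.078.
E_I < 0: inferior good.

-1.078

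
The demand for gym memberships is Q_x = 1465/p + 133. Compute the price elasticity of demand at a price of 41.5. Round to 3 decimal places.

-0.210

At p = 41.5, Q_x = 168.3012.
dQ_x/dp = −1465/p² = −0.8506.
Point elasticity E = (dQ_x/dp)·(p/Q_x) = -0.8506 × 41.5/168.3012 ≈ -0.210.
|E| < 1, so demand is inelastic at this price.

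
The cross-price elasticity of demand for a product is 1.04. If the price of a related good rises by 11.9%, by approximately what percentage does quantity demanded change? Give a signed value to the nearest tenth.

12.4

%ΔQ ≈ E × %ΔP_y = (1.04) × (11.9%) ≈ 12.4%.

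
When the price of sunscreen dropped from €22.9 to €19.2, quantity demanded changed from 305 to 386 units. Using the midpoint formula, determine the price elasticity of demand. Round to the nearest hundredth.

-1.33

%Δq = (386 − 305)/[(305 + 386)/2] = 81/345.5 ≈ 0.2344.
%Δp = (19.2 − 22.9)/[(22.9 + 19.2)/2] = -3.7/21.05 ≈ -0.1758.
Arc elasticity E = %Δq/%Δp ≈ 0.2344/-0.1758 ≈ -1.33.
|E| > 1: demand is elastic over this range.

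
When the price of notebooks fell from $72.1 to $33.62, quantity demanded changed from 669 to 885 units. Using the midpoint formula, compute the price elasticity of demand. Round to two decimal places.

%ΔQ = (885 − 669)/[(669 + 885)/2] = 216/777 ≈ 0.2780.
%Δp = (33.62 − 72.1)/[(72.1 + 33.62)/2] = -38.48/52.86 ≈ -0.7280.
Arc elasticity E = %ΔQ/%Δp ≈ 0.2780/-0.7280 ≈ -0.38.
|E| < 1: demand is inelastic over this range.

-0.38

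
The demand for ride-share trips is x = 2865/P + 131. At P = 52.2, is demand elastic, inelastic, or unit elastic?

At P = 52.2, x = 185.8851.
dx/dP = −2865/P² = −1.0514.
Point elasticity E = (dx/dP)·(P/x) = -1.0514 × 52.2/185.8851 ≈ -0.295.
|E| ≈ 0.295 < 1, so demand is inelastic.

inelastic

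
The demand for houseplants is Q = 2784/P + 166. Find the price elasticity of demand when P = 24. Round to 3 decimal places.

-0.411

At P = 24, Q = 282.
dQ/dP = −2784/P² = −4.8333.
Point elasticity E = (dQ/dP)·(P/Q) = -4.8333 × 24/282 ≈ -0.411.
|E| < 1, so demand is inelastic at this price.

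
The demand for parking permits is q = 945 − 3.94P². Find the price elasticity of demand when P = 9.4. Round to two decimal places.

At P = 9.4, q = 596.8616.
dq/dP = −2·3.94·P = −74.072.
Point elasticity E = (dq/dP)·(P/q) = -74.072 × 9.4/596.8616 ≈ -1.17.
|E| > 1, so demand is elastic at this price.

-1.17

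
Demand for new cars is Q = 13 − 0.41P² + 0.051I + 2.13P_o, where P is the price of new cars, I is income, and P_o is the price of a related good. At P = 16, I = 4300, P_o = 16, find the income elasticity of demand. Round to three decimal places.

1.359

Evaluating quantity at (P, I, P_o) gives Q = 13 − 0.41(16)² + 0.051(4300) + 2.13(16) = 13 − 104.96 + 219.3 + 34.08 = 161.42.
∂Q/∂I = +0.051, so E_I = 0.051·(4300/161.42) ≈ 1.359.
E_I > 1: normal good (luxury).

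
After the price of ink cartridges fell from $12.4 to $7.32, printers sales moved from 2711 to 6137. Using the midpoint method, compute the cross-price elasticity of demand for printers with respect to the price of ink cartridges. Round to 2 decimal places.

-1.50

%ΔQ_x = (6137 − 2711)/[(2711+6137)/2] = 3426/4424 ≈ 0.7744.
%ΔP_y = (7.32 − 12.4)/[(12.4+7.32)/2] ≈ -0.5152.
E_xy = 0.7744/-0.5152 ≈ -1.50.
E_xy < 0, so printers and ink cartridges are complements.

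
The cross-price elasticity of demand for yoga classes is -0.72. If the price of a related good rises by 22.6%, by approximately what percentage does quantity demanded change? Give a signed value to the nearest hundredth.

%ΔQ ≈ E × %ΔP_y = (-0.72) × (22.6%) ≈ -16.27%.

-16.27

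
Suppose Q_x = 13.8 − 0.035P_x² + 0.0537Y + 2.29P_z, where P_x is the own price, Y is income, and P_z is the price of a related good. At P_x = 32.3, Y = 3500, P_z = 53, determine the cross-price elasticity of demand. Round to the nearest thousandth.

First evaluate Q_x: 13.8 − 0.035(32.3)² + 0.0537(3500) + 2.29(53) = 13.8 − 36.5152 + 187.95 + 121.37 = 286.6049.
∂Q_x/∂P_z = +2.29, so E_xy = 2.29·(53/286.6049) ≈ 0.423.
E_xy > 0: the goods are substitutes.

0.423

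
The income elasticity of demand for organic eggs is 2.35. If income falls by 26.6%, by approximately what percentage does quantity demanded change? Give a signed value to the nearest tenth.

%ΔQ ≈ E × %ΔI = (2.35) × (-26.6%) ≈ -62.5%.

-62.5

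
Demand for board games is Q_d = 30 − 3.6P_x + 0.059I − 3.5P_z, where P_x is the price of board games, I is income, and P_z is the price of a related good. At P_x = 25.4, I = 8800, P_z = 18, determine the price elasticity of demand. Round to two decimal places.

-0.23

Q_d = 30 − 3.6(25.4) + 0.059(8800) − 3.5(18) = 30 − 91.44 + 519.2 − 63 = 394.76.
∂Q_d/∂P_x = −3.6, so E_p = (−3.6)·(25.4/394.76) ≈ -0.23.
|E_p| < 1: demand is inelastic.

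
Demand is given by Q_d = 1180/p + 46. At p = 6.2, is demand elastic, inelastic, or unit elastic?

inelastic

At p = 6.2, Q_d = 236.3226.
dQ_d/dp = −1180/p² = −30.6972.
Point elasticity E = (dQ_d/dp)·(p/Q_d) = -30.6972 × 6.2/236.3226 ≈ -0.805.
|E| ≈ 0.805 < 1, so demand is inelastic.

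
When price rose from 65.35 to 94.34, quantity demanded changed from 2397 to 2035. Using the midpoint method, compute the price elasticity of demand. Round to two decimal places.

%Δq = (2035 − 2397)/[(2397 + 2035)/2] = -362/2216 ≈ -0.1634.
%ΔP = (94.34 − 65.35)/[(65.35 + 94.34)/2] = 28.99/79.845 ≈ 0.3631.
Arc elasticity E = %Δq/%ΔP ≈ -0.1634/0.3631 ≈ -0.45.
|E| < 1: demand is inelastic over this range.

-0.45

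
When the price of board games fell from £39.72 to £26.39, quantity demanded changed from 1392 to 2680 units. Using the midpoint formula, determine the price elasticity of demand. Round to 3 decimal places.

%Δq = (2680 − 1392)/[(1392 + 2680)/2] = 1288/2036 ≈ 0.6326.
%Δp = (26.39 − 39.72)/[(39.72 + 26.39)/2] = -13.33/33.055 ≈ -0.4033.
Arc elasticity E = %Δq/%Δp ≈ 0.6326/-0.4033 ≈ -1.569.
|E| > 1: demand is elastic over this range.

-1.569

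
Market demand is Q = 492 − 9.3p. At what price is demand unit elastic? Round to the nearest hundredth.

For linear demand Q = a − bp, E = −bp/(a − bp). |E| = 1 ⇒ bp = a − bp ⇒ p = a/(2b).
p = 492/(2·9.3) ≈ 26.45.

26.45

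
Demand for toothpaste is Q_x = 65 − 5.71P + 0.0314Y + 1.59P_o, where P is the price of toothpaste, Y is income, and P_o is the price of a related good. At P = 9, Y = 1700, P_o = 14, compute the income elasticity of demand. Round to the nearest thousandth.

Evaluating quantity at (P, Y, P_o) gives Q_x = 65 − 5.71(9) + 0.0314(1700) + 1.59(14) = 65 − 51.39 + 53.38 + 22.26 = 89.25.
∂Q_x/∂Y = +0.0314, so E_I = 0.0314·(1700/89.25) ≈ 0.598.
E_I ∈ (0,1): normal good (necessity).

0.598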